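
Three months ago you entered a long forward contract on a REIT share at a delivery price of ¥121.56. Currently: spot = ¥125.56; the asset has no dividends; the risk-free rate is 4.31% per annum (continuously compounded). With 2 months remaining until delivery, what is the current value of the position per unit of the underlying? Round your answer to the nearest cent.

¥4.87

Current fair forward for the remaining 2 months: F = S·e^(r·T), r = 0.0431
F = 125.56 · e^(0.0431 × 2/12) = 125.56 × 1.007209 = 126.4652
Value of long forward = (F − K)·e^(−rT) = (126.4652 − 121.56) · e^(−0.0431·2/12)
= 4.9052 × 0.992842 = 4.87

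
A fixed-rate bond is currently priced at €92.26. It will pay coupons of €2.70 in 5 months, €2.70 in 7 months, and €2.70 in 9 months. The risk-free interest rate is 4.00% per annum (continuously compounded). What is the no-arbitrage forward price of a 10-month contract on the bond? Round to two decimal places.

PV(coupons) I = 2.70·e^(−0.0400·5/12) + 2.70·e^(−0.0400·7/12) + 2.70·e^(−0.0400·9/12)
I = 2.6554 + 2.6377 + 2.6202 = 7.9133
F = (S − I)·e^(rT) = (92.26 − 7.9133) · e^(0.0400·10/12)
= 84.3467 · e^0.033333 = 84.3467 × 1.033895 = €87.21

€87.21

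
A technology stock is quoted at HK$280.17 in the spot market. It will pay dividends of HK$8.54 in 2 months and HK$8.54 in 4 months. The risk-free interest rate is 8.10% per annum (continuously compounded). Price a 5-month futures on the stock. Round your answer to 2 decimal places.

HK$272.47

PV(dividends) I = 8.54·e^(−0.0810·2/12) + 8.54·e^(−0.0810·4/12)
I = 8.4255 + 8.3125 = 16.7380
F = (S − I)·e^(rT) = (280.17 − 16.7380) · e^(0.0810·5/12)
= 263.4320 · e^0.033750 = 263.4320 × 1.034326 = HK$272.47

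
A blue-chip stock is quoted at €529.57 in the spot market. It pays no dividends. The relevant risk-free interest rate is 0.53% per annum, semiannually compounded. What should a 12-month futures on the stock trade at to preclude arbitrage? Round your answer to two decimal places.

F = S · (1+r/2)^(2T)
= 529.57 × 1.005307
F = €532.38

€532.38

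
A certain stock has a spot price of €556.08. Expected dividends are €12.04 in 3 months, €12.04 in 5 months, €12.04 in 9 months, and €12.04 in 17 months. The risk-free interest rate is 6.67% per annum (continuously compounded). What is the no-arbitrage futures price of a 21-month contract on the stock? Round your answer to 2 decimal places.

€573.28

PV(dividends) I = 12.04·e^(−0.0667·3/12) + 12.04·e^(−0.0667·5/12) + 12.04·e^(−0.0667·9/12) + 12.04·e^(−0.0667·17/12)
I = 11.8409 + 11.7100 + 11.4525 + 10.9544 = 45.9578
F = (S − I)·e^(rT) = (556.08 − 45.9578) · e^(0.0667·21/12)
= 510.1222 · e^0.116725 = 510.1222 × 1.123810 = €573.28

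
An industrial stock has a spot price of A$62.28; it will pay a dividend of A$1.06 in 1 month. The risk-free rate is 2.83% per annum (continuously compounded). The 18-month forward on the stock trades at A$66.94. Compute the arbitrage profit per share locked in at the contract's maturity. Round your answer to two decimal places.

PV(dividends) I = 1.06·e^(−0.0283·1/12) = 1.0575
Fair forward F* = (S − I)·e^(rT) = (62.28 − 1.0575)·e^0.042450 = 61.2225 × 1.043364 = 63.8774
Market A$66.94 > fair 63.8774: forward overpriced → cash-and-carry (borrow at r, buy the stock and collect the dividends, short the forward).
Profit at T = |F_mkt − F*| = |66.94 − 63.8774| = A$3.06 per share

A$3.06 per share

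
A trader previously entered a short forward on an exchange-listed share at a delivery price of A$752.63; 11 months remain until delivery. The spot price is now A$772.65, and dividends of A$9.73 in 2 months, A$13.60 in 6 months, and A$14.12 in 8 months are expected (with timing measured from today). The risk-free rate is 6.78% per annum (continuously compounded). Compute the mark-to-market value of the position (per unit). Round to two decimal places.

PV(remaining dividends) I = 9.73·e^(−0.0678·2/12) + 13.60·e^(−0.0678·6/12) + 14.12·e^(−0.0678·8/12) = 36.2633
Current forward F = (S − I)·e^(rT) = (772.65 − 36.2633)·e^(0.0678·11/12) = 736.3867 × 1.064122 = 783.6053
Value (long) = (F − K)·e^(−rT) = (783.6053 − 752.63) × 0.939742 = 29.1088
Short position value = −(long value) = -A$29.11

-A$29.11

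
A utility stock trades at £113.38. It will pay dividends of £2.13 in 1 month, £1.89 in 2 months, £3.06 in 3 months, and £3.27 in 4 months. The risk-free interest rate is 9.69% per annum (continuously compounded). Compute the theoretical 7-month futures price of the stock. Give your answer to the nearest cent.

PV(dividends) I = 2.13·e^(−0.0969·1/12) + 1.89·e^(−0.0969·2/12) + 3.06·e^(−0.0969·3/12) + 3.27·e^(−0.0969·4/12)
I = 2.1129 + 1.8597 + 2.9868 + 3.1661 = 10.1255
F = (S − I)·e^(rT) = (113.38 − 10.1255) · e^(0.0969·7/12)
= 103.2545 · e^0.056525 = 103.2545 × 1.058153 = £109.26

£109.26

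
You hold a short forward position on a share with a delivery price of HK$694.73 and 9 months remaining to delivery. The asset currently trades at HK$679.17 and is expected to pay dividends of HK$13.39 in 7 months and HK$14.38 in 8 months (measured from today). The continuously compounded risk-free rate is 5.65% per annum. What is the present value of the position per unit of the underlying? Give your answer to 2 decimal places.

HK$13.54

PV(remaining dividends) I = 13.39·e^(−0.0565·7/12) + 14.38·e^(−0.0565·8/12) = 26.8043
Current forward F = (S − I)·e^(rT) = (679.17 − 26.8043)·e^(0.0565·9/12) = 652.3657 × 1.043286 = 680.6040
Value (long) = (F − K)·e^(−rT) = (680.6040 − 694.73) × 0.958510 = -13.5399
Short position value = −(long value) = HK$13.54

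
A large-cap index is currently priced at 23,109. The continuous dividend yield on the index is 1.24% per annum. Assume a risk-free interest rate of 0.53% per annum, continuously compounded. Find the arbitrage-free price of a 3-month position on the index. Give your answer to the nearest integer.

F = S·e^((r − q)T) = 23109 · e^((0.0053 − 0.0124) × 3/12)
= 23109 · e^-0.001775 = 23109 × 0.998227
F = 23,068

23,068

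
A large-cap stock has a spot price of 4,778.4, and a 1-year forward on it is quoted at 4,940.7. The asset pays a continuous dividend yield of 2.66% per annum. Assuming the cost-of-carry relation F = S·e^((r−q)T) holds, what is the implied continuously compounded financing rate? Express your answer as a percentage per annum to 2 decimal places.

From F = S·e^((r−q)T): (r − q) = ln(F/S)/T
ln(4940.7/4778.4) = ln(1.033965) = 0.033401
(r − q) = 0.033401 / (1) = 0.033401
r = ln(F/S)/T + q = 0.033401 + 0.0266 = 0.060001
r = 6.00%

6.00%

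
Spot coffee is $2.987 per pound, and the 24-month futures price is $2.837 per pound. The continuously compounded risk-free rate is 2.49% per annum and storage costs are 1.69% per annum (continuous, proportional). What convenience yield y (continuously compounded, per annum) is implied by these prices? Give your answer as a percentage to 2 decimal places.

6.76%

F = S·e^((r+u−y)T) ⇒ (r+u−y) = ln(F/S)/T
ln(2.837/2.987) = -0.051522; /T ⇒ -0.025761
y = r + u − ln(F/S)/T = 0.0249 + 0.0169 + 0.025761 = 0.067561
y = 6.76%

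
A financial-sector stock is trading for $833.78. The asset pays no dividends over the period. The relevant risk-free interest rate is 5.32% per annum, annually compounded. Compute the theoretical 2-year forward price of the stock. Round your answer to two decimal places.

$924.85

F = S · (1+r)^T
= 833.78 × 1.109230
F = $924.85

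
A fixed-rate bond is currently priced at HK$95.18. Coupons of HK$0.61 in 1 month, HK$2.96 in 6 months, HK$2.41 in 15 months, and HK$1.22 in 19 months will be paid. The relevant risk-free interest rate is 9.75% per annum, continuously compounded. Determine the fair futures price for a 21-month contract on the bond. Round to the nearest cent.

HK$105.06

PV(coupons) I = 0.61·e^(−0.0975·1/12) + 2.96·e^(−0.0975·6/12) + 2.41·e^(−0.0975·15/12) + 1.22·e^(−0.0975·19/12)
I = 0.6051 + 2.8192 + 2.1335 + 1.0455 = 6.6033
F = (S − I)·e^(rT) = (95.18 − 6.6033) · e^(0.0975·21/12)
= 88.5767 · e^0.170625 = 88.5767 × 1.186046 = HK$105.06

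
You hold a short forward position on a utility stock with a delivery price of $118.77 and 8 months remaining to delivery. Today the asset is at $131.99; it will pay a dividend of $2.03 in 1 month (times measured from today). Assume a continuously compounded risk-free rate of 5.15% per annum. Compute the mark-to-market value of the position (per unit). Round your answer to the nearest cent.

-$15.21

PV(remaining dividends) I = 2.03·e^(−0.0515·1/12) = 2.0213
Current forward F = (S − I)·e^(rT) = (131.99 − 2.0213)·e^(0.0515·8/12) = 129.9687 × 1.034930 = 134.5085
Value (long) = (F − K)·e^(−rT) = (134.5085 − 118.77) × 0.966249 = 15.2073
Short position value = −(long value) = -$15.21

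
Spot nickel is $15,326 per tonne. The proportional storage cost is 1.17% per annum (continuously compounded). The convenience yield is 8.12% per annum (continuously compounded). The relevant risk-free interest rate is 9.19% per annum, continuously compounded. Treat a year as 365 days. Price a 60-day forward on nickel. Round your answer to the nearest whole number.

Net carry = r + u − y = 0.0919 + 0.0117 − 0.0812 = 0.0224
F = S·e^((r+u−y)T) = 15326 · e^(0.0224 × 60/365) = 15326 · e^0.003682
= 15326 × 1.003689 = $15,383 per tonne

$15,383 per tonne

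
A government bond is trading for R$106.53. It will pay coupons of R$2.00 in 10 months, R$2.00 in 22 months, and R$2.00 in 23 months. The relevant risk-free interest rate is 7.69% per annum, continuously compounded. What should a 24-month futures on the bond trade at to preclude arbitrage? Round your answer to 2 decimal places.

PV(coupons) I = 2.00·e^(−0.0769·10/12) + 2.00·e^(−0.0769·22/12) + 2.00·e^(−0.0769·23/12)
I = 1.8759 + 1.7370 + 1.7259 = 5.3388
F = (S − I)·e^(rT) = (106.53 − 5.3388) · e^(0.0769·24/12)
= 101.1912 · e^0.153800 = 101.1912 × 1.166258 = R$118.02

R$118.02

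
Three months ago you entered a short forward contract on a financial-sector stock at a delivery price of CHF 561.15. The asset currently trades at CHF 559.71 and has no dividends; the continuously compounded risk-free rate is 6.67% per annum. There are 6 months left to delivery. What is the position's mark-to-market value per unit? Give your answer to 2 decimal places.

Current fair forward for the remaining 6 months: F = S·e^(r·T), r = 0.0667
F = 559.71 · e^(0.0667 × 6/12) = 559.71 × 1.033912 = 578.6909
Value of long forward = (F − K)·e^(−rT) = (578.6909 − 561.15) · e^(−0.0667·6/12)
= 17.5409 × 0.967200 = 16.97
Short position value = −(long value) = -CHF 16.97

-CHF 16.97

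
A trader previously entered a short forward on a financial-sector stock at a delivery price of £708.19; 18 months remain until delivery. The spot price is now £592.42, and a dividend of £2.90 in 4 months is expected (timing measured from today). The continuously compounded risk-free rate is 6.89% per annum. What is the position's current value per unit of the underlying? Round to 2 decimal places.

PV(remaining dividends) I = 2.90·e^(−0.0689·4/12) = 2.8342
Current forward F = (S − I)·e^(rT) = (592.42 − 2.8342)·e^(0.0689·18/12) = 589.5858 × 1.108879 = 653.7793
Value (long) = (F − K)·e^(−rT) = (653.7793 − 708.19) × 0.901811 = -49.0682
Short position value = −(long value) = £49.07

£49.07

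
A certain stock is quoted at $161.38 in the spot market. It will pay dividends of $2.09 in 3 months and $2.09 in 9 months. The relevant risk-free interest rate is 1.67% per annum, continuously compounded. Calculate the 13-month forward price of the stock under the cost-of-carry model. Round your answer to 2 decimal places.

$160.11

PV(dividends) I = 2.09·e^(−0.0167·3/12) + 2.09·e^(−0.0167·9/12)
I = 2.0813 + 2.0640 = 4.1453
F = (S − I)·e^(rT) = (161.38 − 4.1453) · e^(0.0167·13/12)
= 157.2347 · e^0.018092 = 157.2347 × 1.018257 = $160.11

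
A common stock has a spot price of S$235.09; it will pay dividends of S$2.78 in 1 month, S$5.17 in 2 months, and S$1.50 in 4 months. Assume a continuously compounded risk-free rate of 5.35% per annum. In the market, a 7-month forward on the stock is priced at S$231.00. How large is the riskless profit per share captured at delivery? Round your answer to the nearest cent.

PV(dividends) I = 2.78·e^(−0.0535·1/12) + 5.17·e^(−0.0535·2/12) + 1.50·e^(−0.0535·4/12) = 9.3652
Fair forward F* = (S − I)·e^(rT) = (235.09 − 9.3652)·e^0.031208 = 225.7248 × 1.031700 = 232.8803
Market S$231.00 < fair 232.8803: forward underpriced → reverse cash-and-carry (short the stock, invest proceeds at r, pay the dividends, go long the forward).
Profit at T = |F_mkt − F*| = |231.00 − 232.8803| = S$1.88 per share

S$1.88 per share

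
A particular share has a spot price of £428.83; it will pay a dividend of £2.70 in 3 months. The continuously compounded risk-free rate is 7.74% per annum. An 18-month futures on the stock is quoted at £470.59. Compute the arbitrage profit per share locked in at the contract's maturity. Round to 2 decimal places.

PV(dividends) I = 2.70·e^(−0.0774·3/12) = 2.6483
Fair futures F* = (S − I)·e^(rT) = (428.83 − 2.6483)·e^0.116100 = 426.1817 × 1.123108 = 478.6481
Market £470.59 < fair 478.6481: forward underpriced → reverse cash-and-carry (short the stock, invest proceeds at r, pay the dividends, go long the forward).
Profit at T = |F_mkt − F*| = |470.59 − 478.6481| = £8.06 per share

£8.06 per share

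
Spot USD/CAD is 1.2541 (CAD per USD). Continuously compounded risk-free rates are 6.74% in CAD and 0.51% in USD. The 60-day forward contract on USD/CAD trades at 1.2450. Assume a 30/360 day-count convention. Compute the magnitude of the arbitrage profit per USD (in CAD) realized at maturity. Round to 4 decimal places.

0.0222 per USD (in CAD)

Fair forward: F* = S·e^(carry·T), with carry = (r_CAD − r_USD) = 0.0674 − 0.0051 = 0.0623
F* = 1.2541 · e^(0.0623 × 60/360) = 1.2541 · e^0.010383 = 1.2541 × 1.010437 = 1.2672
Market 1.2450 < fair 1.2672: forward underpriced → reverse cash-and-carry (short spot, go long the forward).
At maturity, profit = |F_mkt − F*| = |1.2450 − 1.2672| = 0.0222 per USD (in CAD)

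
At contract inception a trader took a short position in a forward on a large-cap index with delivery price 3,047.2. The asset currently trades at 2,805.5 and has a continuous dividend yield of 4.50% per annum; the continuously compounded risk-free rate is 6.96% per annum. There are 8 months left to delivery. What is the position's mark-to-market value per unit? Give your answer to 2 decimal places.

186.46

Current fair forward for the remaining 8 months: F = S·e^((r − q)·T), (r − q) = 0.0696 − 0.0450 = 0.0246
F = 2805.5 · e^(0.0246 × 8/12) = 2805.5 × 1.01653522 = 2851.8896
Value of long forward = (F − K)·e^(−rT) = (2851.8896 − 3047.2) · e^(−0.0696·8/12)
= -195.3104 × 0.95466002 = -186.46
Short position value = −(long value) = 186.46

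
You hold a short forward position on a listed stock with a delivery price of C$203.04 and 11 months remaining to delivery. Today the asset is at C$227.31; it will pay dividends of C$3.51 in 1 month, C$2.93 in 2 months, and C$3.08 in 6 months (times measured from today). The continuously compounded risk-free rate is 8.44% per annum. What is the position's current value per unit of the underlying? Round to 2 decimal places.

-C$30.06

PV(remaining dividends) I = 3.51·e^(−0.0844·1/12) + 2.93·e^(−0.0844·2/12) + 3.08·e^(−0.0844·6/12) = 9.3272
Current forward F = (S − I)·e^(rT) = (227.31 − 9.3272)·e^(0.0844·11/12) = 217.9828 × 1.080438 = 235.5169
Value (long) = (F − K)·e^(−rT) = (235.5169 − 203.04) × 0.925550 = 30.0590
Short position value = −(long value) = -C$30.06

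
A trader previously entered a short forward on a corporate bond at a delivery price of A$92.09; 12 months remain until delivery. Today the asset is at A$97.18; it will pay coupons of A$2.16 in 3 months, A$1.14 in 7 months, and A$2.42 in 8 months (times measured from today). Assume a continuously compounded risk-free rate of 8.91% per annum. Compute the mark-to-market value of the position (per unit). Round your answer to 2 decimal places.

PV(remaining coupons) I = 2.16·e^(−0.0891·3/12) + 1.14·e^(−0.0891·7/12) + 2.42·e^(−0.0891·8/12) = 5.4751
Current forward F = (S − I)·e^(rT) = (97.18 − 5.4751)·e^(0.0891·12/12) = 91.7049 × 1.093190 = 100.2509
Value (long) = (F − K)·e^(−rT) = (100.2509 − 92.09) × 0.914754 = 7.4652
Short position value = −(long value) = -A$7.47

-A$7.47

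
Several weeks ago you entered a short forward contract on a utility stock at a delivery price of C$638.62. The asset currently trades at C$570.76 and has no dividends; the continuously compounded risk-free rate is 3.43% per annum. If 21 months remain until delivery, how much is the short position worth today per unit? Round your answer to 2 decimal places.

C$30.65

Current fair forward for the remaining 21 months: F = S·e^(r·T), r = 0.0343
F = 570.76 · e^(0.0343 × 21/12) = 570.76 × 1.061863 = 606.0689
Value of long forward = (F − K)·e^(−rT) = (606.0689 − 638.62) · e^(−0.0343·21/12)
= -32.5511 × 0.941741 = -30.65
Short position value = −(long value) = C$30.65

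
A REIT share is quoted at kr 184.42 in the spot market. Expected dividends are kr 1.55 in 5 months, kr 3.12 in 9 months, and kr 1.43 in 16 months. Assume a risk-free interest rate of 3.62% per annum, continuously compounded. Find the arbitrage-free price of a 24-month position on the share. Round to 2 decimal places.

PV(dividends) I = 1.55·e^(−0.0362·5/12) + 3.12·e^(−0.0362·9/12) + 1.43·e^(−0.0362·16/12)
I = 1.5268 + 3.0364 + 1.3626 = 5.9258
F = (S − I)·e^(rT) = (184.42 − 5.9258) · e^(0.0362·24/12)
= 178.4942 · e^0.072400 = 178.4942 × 1.075085 = kr 191.90

kr 191.90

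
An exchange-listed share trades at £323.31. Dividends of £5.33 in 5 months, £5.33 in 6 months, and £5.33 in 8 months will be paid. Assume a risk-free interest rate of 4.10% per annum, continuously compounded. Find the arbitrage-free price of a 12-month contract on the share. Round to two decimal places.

£320.54

PV(dividends) I = 5.33·e^(−0.0410·5/12) + 5.33·e^(−0.0410·6/12) + 5.33·e^(−0.0410·8/12)
I = 5.2397 + 5.2218 + 5.1863 = 15.6478
F = (S − I)·e^(rT) = (323.31 − 15.6478) · e^(0.0410·12/12)
= 307.6622 · e^0.041000 = 307.6622 × 1.041852 = £320.54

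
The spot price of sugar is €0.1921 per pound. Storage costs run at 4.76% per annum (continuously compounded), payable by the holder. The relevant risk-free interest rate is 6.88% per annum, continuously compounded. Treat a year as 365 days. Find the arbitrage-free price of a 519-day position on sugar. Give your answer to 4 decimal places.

Net carry = r + u − y = 0.0688 + 0.0476 − 0.0000 = 0.1164
F = S·e^((r+u−y)T) = 0.1921 · e^(0.1164 × 519/365) = 0.1921 · e^0.165511
= 0.1921 × 1.179996 = €0.2267 per pound

€0.2267 per pound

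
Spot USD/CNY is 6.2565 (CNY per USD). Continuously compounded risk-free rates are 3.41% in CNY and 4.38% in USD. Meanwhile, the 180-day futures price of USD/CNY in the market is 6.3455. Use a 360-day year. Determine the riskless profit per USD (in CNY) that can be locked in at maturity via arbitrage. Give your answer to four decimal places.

Fair futures: F* = S·e^(carry·T), with carry = (r_CNY − r_USD) = 0.0341 − 0.0438 = -0.0097
F* = 6.2565 · e^(-0.0097 × 180/360) = 6.2565 · e^-0.004850 = 6.2565 × 0.995162 = 6.2262
Market 6.3455 > fair 6.2262: forward overpriced → cash-and-carry (buy spot, short the forward).
At maturity, profit = |F_mkt − F*| = |6.3455 − 6.2262| = 0.1193 per USD (in CNY)

0.1193 per USD (in CNY)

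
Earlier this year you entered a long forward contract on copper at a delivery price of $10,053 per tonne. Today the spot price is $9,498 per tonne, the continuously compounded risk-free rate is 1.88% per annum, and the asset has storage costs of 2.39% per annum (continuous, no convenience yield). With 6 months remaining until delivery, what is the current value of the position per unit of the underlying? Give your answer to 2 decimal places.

-$346.76 per tonne

Current fair forward for the remaining 6 months: F = S·e^((r + u)·T), (r + u) = 0.0188 + 0.0239 = 0.0427
F = 9498 · e^(0.0427 × 6/12) = 9498 × 1.02157954 = 9702.9625
Value of long forward = (F − K)·e^(−rT) = (9702.9625 − 10053) · e^(−0.0188·6/12)
= -350.0375 × 0.99064404 = -346.76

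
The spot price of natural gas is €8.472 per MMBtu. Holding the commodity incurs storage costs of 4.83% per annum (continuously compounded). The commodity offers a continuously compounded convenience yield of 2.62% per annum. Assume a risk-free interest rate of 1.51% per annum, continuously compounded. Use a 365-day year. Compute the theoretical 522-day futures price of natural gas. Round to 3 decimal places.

€8.935 per MMBtu

Net carry = r + u − y = 0.0151 + 0.0483 − 0.0262 = 0.0372
F = S·e^((r+u−y)T) = 8.472 · e^(0.0372 × 522/365) = 8.472 · e^0.053201
= 8.472 × 1.054642 = €8.935 per MMBtu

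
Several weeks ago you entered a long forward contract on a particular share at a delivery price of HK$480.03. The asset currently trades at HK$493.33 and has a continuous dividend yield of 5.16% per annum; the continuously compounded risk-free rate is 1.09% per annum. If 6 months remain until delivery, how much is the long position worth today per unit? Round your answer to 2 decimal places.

Current fair forward for the remaining 6 months: F = S·e^((r − q)·T), (r − q) = 0.0109 − 0.0516 = -0.0407
F = 493.33 · e^(-0.0407 × 6/12) = 493.33 × 0.979856 = 483.3924
Value of long forward = (F − K)·e^(−rT) = (483.3924 − 480.03) · e^(−0.0109·6/12)
= 3.3624 × 0.994565 = 3.34

HK$3.34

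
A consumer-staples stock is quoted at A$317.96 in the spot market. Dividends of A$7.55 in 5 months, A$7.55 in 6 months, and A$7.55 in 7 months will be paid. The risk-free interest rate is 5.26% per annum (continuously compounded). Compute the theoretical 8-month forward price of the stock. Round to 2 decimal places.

A$306.46

PV(dividends) I = 7.55·e^(−0.0526·5/12) + 7.55·e^(−0.0526·6/12) + 7.55·e^(−0.0526·7/12)
I = 7.3863 + 7.3540 + 7.3219 = 22.0622
F = (S − I)·e^(rT) = (317.96 − 22.0622) · e^(0.0526·8/12)
= 295.8978 · e^0.035067 = 295.8978 × 1.035689 = A$306.46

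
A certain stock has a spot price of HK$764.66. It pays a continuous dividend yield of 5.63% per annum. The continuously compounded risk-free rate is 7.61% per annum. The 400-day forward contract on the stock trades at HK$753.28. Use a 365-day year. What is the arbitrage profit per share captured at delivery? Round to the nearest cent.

Fair forward: F* = S·e^(carry·T), with carry = (r − q) = 0.0761 − 0.0563 = 0.0198
F* = 764.66 · e^(0.0198 × 400/365) = 764.66 · e^0.021699 = 764.66 × 1.021936 = HK$781.4336
Market HK$753.28 < fair HK$781.4336: forward underpriced → reverse cash-and-carry (short spot, go long the forward).
At maturity, profit = |F_mkt − F*| = |753.28 − 781.4336| = HK$28.15 per share

HK$28.15 per share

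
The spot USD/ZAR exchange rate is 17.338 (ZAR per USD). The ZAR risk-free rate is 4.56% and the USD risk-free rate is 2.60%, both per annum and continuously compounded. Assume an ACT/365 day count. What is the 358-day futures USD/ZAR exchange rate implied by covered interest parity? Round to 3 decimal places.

F = S·e^((r_ZAR − r_USD)T) = 17.338 · e^((0.0456 − 0.0260) × 358/365)
= 17.338 · e^0.019224 = 17.338 × 1.019410
F = 17.675 ZAR per USD

17.675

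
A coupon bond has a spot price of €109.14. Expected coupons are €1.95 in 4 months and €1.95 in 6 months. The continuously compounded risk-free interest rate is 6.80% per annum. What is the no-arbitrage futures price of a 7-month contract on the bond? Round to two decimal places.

€109.61

PV(coupons) I = 1.95·e^(−0.0680·4/12) + 1.95·e^(−0.0680·6/12)
I = 1.9063 + 1.8848 = 3.7911
F = (S − I)·e^(rT) = (109.14 − 3.7911) · e^(0.0680·7/12)
= 105.3489 · e^0.039667 = 105.3489 × 1.040464 = €109.61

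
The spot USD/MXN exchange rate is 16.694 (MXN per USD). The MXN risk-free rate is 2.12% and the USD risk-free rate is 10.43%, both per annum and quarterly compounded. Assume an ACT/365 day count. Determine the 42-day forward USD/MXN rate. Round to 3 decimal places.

By covered interest parity, F = S · (1+r_MXN/4)^(4T) / (1+r_USD/4)^(4T)
= 16.694 × 1.002436 / 1.011918 = 16.694 × 0.990630
F = 16.538 MXN per USD

16.538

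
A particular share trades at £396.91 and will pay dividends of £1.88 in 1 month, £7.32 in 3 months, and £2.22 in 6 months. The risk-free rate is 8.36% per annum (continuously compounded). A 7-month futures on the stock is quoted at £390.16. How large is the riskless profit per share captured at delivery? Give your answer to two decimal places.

£14.86 per share

PV(dividends) I = 1.88·e^(−0.0836·1/12) + 7.32·e^(−0.0836·3/12) + 2.22·e^(−0.0836·6/12) = 11.1647
Fair futures F* = (S − I)·e^(rT) = (396.91 − 11.1647)·e^0.048767 = 385.7453 × 1.049976 = 405.0233
Market £390.16 < fair 405.0233: forward underpriced → reverse cash-and-carry (short the stock, invest proceeds at r, pay the dividends, go long the forward).
Profit at T = |F_mkt − F*| = |390.16 − 405.0233| = £14.86 per share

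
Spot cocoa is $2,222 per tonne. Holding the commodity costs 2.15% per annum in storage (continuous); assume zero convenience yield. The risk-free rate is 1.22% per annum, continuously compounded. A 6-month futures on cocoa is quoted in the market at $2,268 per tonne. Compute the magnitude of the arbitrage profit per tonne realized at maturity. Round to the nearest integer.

Fair futures: F* = S·e^(carry·T), with carry = (r + u) = 0.0122 + 0.0215 = 0.0337
F* = 2222 · e^(0.0337 × 6/12) = 2222 · e^0.016850 = 2222 × 1.016993 = $2259.7584
Market $2268 > fair $2259.7584: forward overpriced → cash-and-carry (buy spot, short the forward).
At maturity, profit = |F_mkt − F*| = |2268 − 2259.7584| = $8 per tonne

$8 per tonne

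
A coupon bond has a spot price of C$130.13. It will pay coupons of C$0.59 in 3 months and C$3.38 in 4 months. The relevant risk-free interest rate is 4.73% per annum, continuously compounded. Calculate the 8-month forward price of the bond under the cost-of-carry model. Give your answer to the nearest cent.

C$130.26

PV(coupons) I = 0.59·e^(−0.0473·3/12) + 3.38·e^(−0.0473·4/12)
I = 0.5831 + 3.3271 = 3.9102
F = (S − I)·e^(rT) = (130.13 − 3.9102) · e^(0.0473·8/12)
= 126.2198 · e^0.031533 = 126.2198 × 1.032035 = C$130.26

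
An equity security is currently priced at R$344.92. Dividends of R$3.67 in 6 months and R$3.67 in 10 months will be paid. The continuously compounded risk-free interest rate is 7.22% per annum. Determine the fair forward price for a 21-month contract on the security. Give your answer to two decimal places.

R$383.44

PV(dividends) I = 3.67·e^(−0.0722·6/12) + 3.67·e^(−0.0722·10/12)
I = 3.5399 + 3.4557 = 6.9956
F = (S − I)·e^(rT) = (344.92 − 6.9956) · e^(0.0722·21/12)
= 337.9244 · e^0.126350 = 337.9244 × 1.134679 = R$383.44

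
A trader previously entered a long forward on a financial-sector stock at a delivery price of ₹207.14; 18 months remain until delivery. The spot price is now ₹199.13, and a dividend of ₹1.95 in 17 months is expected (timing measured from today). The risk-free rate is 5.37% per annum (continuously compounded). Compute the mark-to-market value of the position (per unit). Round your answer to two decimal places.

PV(remaining dividends) I = 1.95·e^(−0.0537·17/12) = 1.8072
Current forward F = (S − I)·e^(rT) = (199.13 − 1.8072)·e^(0.0537·18/12) = 197.3228 × 1.083883 = 213.8748
Value (long) = (F − K)·e^(−rT) = (213.8748 − 207.14) × 0.922609 = 6.2136
Value = ₹6.21

₹6.21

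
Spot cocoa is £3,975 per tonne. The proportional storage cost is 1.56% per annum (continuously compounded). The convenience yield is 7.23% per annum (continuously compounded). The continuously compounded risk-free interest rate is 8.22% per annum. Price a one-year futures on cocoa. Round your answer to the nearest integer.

£4,078 per tonne

Net carry = r + u − y = 0.0822 + 0.0156 − 0.0723 = 0.0255
F = S·e^((r+u−y)T) = 3975 · e^(0.0255 × 12/12) = 3975 · e^0.025500
= 3975 × 1.025828 = £4,078 per tonne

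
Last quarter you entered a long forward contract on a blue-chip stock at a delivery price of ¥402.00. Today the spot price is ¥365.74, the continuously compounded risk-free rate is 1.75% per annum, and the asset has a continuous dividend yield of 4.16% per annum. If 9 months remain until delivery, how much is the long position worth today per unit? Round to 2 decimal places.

Current fair forward for the remaining 9 months: F = S·e^((r − q)·T), (r − q) = 0.0175 − 0.0416 = -0.0241
F = 365.74 · e^(-0.0241 × 9/12) = 365.74 × 0.982087 = 359.1885
Value of long forward = (F − K)·e^(−rT) = (359.1885 − 402.00) · e^(−0.0175·9/12)
= -42.8115 × 0.986961 = -42.25

-¥42.25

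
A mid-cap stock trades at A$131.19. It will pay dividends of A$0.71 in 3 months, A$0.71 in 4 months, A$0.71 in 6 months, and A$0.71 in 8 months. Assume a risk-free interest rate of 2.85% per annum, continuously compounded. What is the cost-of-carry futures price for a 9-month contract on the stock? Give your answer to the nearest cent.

PV(dividends) I = 0.71·e^(−0.0285·3/12) + 0.71·e^(−0.0285·4/12) + 0.71·e^(−0.0285·6/12) + 0.71·e^(−0.0285·8/12)
I = 0.7050 + 0.7033 + 0.7000 + 0.6966 = 2.8049
F = (S − I)·e^(rT) = (131.19 − 2.8049) · e^(0.0285·9/12)
= 128.3851 · e^0.021375 = 128.3851 × 1.021605 = A$131.16

A$131.16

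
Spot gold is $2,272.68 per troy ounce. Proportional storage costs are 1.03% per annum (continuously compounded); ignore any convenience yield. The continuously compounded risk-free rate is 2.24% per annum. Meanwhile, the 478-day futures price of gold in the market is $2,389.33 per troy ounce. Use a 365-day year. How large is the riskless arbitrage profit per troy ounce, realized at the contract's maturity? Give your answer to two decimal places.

$17.21 per troy ounce

Fair futures: F* = S·e^(carry·T), with carry = (r + u) = 0.0224 + 0.0103 = 0.0327
F* = 2272.68 · e^(0.0327 × 478/365) = 2272.68 · e^0.04282356 = 2272.68 × 1.04375372 = $2372.1182
Market $2389.33 > fair $2372.1182: forward overpriced → cash-and-carry (buy spot, short the forward).
At maturity, profit = |F_mkt − F*| = |2389.33 − 2372.1182| = $17.21 per troy ounce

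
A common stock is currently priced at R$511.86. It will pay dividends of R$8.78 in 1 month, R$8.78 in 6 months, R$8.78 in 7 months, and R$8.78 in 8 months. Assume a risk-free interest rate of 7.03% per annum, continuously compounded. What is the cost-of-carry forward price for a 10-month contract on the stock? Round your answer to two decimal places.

PV(dividends) I = 8.78·e^(−0.0703·1/12) + 8.78·e^(−0.0703·6/12) + 8.78·e^(−0.0703·7/12) + 8.78·e^(−0.0703·8/12)
I = 8.7287 + 8.4767 + 8.4272 + 8.3780 = 34.0106
F = (S − I)·e^(rT) = (511.86 − 34.0106) · e^(0.0703·10/12)
= 477.8494 · e^0.058583 = 477.8494 × 1.060333 = R$506.68

R$506.68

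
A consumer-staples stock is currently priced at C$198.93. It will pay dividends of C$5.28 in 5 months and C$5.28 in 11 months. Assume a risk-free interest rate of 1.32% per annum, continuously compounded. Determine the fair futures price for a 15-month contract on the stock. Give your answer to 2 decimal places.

C$191.60

PV(dividends) I = 5.28·e^(−0.0132·5/12) + 5.28·e^(−0.0132·11/12)
I = 5.2510 + 5.2165 = 10.4675
F = (S − I)·e^(rT) = (198.93 − 10.4675) · e^(0.0132·15/12)
= 188.4625 · e^0.016500 = 188.4625 × 1.016637 = C$191.60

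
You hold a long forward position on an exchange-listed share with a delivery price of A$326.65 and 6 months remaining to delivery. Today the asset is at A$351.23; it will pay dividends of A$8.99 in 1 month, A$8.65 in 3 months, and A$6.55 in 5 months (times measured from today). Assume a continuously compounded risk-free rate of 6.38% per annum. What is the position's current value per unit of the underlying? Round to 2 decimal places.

A$11.00

PV(remaining dividends) I = 8.99·e^(−0.0638·1/12) + 8.65·e^(−0.0638·3/12) + 6.55·e^(−0.0638·5/12) = 23.8336
Current forward F = (S − I)·e^(rT) = (351.23 − 23.8336)·e^(0.0638·6/12) = 327.3964 × 1.032414 = 338.0086
Value (long) = (F − K)·e^(−rT) = (338.0086 − 326.65) × 0.968603 = 11.0020
Value = A$11.00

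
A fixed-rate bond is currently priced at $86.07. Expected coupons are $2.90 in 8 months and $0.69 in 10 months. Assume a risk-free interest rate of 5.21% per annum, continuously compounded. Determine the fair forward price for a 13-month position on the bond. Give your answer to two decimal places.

$87.40

PV(coupons) I = 2.90·e^(−0.0521·8/12) + 0.69·e^(−0.0521·10/12)
I = 2.8010 + 0.6607 = 3.4617
F = (S − I)·e^(rT) = (86.07 − 3.4617) · e^(0.0521·13/12)
= 82.6083 · e^0.056442 = 82.6083 × 1.058065 = $87.40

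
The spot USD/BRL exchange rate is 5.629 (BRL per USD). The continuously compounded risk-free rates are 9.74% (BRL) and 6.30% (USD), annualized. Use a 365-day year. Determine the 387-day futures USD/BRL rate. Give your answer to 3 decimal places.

F = S·e^((r_BRL − r_USD)T) = 5.629 · e^((0.0974 − 0.0630) × 387/365)
= 5.629 · e^0.036473 = 5.629 × 1.037146
F = 5.838 BRL per USD

5.838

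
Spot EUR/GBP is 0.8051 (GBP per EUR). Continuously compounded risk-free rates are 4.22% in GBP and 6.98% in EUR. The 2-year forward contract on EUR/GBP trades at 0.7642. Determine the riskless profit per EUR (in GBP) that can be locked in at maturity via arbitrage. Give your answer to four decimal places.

Fair forward: F* = S·e^(carry·T), with carry = (r_GBP − r_EUR) = 0.0422 − 0.0698 = -0.0276
F* = 0.8051 · e^(-0.0276 × 2) = 0.8051 · e^-0.055200 = 0.8051 × 0.946296 = 0.7619
Market 0.7642 > fair 0.7619: forward overpriced → cash-and-carry (buy spot, short the forward).
At maturity, profit = |F_mkt − F*| = |0.7642 − 0.7619| = 0.0023 per EUR (in GBP)

0.0023 per EUR (in GBP)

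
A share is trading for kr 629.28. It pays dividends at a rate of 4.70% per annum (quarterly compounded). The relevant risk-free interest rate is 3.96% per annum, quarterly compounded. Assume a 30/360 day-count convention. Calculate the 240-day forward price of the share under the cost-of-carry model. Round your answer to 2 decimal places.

kr 626.22

F = S · (1+r/4)^(4T) / (1+q/4)^(4T)
= 629.28 × 1.026618 / 1.031641 = 629.28 × 0.995131
F = kr 626.22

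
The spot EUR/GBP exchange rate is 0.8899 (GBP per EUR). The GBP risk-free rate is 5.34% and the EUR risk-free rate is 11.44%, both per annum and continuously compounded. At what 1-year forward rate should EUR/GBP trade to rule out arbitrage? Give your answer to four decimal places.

0.8372

F = S·e^((r_GBP − r_EUR)T) = 0.8899 · e^((0.0534 − 0.1144) × 12/12)
= 0.8899 · e^-0.061000 = 0.8899 × 0.940823
F = 0.8372 GBP per EUR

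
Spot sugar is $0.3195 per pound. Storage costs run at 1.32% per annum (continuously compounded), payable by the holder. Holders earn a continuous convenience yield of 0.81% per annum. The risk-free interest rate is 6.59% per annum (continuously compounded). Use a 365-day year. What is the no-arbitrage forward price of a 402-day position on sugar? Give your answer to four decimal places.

$0.3455 per pound

Net carry = r + u − y = 0.0659 + 0.0132 − 0.0081 = 0.0710
F = S·e^((r+u−y)T) = 0.3195 · e^(0.0710 × 402/365) = 0.3195 · e^0.078197
= 0.3195 × 1.081336 = $0.3455 per pound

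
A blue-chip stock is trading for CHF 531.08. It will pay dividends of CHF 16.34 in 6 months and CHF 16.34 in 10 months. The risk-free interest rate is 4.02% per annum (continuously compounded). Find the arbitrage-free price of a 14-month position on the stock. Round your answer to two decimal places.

CHF 523.24

PV(dividends) I = 16.34·e^(−0.0402·6/12) + 16.34·e^(−0.0402·10/12)
I = 16.0148 + 15.8017 = 31.8165
F = (S − I)·e^(rT) = (531.08 − 31.8165) · e^(0.0402·14/12)
= 499.2635 · e^0.046900 = 499.2635 × 1.048017 = CHF 523.24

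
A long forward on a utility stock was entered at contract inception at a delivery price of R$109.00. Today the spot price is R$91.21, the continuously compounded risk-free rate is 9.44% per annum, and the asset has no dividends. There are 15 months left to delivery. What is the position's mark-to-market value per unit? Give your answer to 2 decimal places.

Current fair forward for the remaining 15 months: F = S·e^(r·T), r = 0.0944
F = 91.21 · e^(0.0944 × 15/12) = 91.21 × 1.125244 = 102.6335
Value of long forward = (F − K)·e^(−rT) = (102.6335 − 109.00) · e^(−0.0944·15/12)
= -6.3665 × 0.888696 = -5.66

-R$5.66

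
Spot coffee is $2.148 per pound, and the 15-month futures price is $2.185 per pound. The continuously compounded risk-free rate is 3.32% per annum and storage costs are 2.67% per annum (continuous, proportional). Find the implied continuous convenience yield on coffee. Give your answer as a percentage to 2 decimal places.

F = S·e^((r+u−y)T) ⇒ (r+u−y) = ln(F/S)/T
ln(2.185/2.148) = 0.017079; /T ⇒ 0.013663
y = r + u − ln(F/S)/T = 0.0332 + 0.0267 − 0.013663 = 0.046237
y = 4.62%

4.62%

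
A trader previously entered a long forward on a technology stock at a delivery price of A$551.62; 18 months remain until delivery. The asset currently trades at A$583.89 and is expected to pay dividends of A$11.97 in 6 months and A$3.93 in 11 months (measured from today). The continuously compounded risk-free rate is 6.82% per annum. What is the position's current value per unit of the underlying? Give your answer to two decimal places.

PV(remaining dividends) I = 11.97·e^(−0.0682·6/12) + 3.93·e^(−0.0682·11/12) = 15.2605
Current forward F = (S − I)·e^(rT) = (583.89 − 15.2605)·e^(0.0682·18/12) = 568.6295 × 1.107716 = 629.8800
Value (long) = (F − K)·e^(−rT) = (629.8800 − 551.62) × 0.902759 = 70.6499
Value = A$70.65

A$70.65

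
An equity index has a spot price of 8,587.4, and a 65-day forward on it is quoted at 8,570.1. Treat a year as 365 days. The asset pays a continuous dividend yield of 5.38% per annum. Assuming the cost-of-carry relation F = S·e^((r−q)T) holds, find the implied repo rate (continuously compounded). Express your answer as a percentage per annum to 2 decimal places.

4.25%

From F = S·e^((r−q)T): (r − q) = ln(F/S)/T
ln(8570.1/8587.4) = ln(0.997985) = -0.002017
(r − q) = -0.002017 / (65/365) = -0.011326
r = ln(F/S)/T + q = -0.011326 + 0.0538 = 0.042474
r = 4.25%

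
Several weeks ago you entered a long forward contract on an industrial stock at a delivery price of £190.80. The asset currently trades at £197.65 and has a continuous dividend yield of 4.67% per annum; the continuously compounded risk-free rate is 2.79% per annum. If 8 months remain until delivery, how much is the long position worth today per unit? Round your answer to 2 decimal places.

Current fair forward for the remaining 8 months: F = S·e^((r − q)·T), (r − q) = 0.0279 − 0.0467 = -0.0188
F = 197.65 · e^(-0.0188 × 8/12) = 197.65 × 0.987545 = 195.1883
Value of long forward = (F − K)·e^(−rT) = (195.1883 − 190.80) · e^(−0.0279·8/12)
= 4.3883 × 0.981572 = 4.31

£4.31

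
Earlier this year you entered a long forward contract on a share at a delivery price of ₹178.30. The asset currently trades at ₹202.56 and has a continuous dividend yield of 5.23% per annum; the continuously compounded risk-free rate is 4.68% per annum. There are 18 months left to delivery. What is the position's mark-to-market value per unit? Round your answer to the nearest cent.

Current fair forward for the remaining 18 months: F = S·e^((r − q)·T), (r − q) = 0.0468 − 0.0523 = -0.0055
F = 202.56 · e^(-0.0055 × 18/12) = 202.56 × 0.991784 = 200.8958
Value of long forward = (F − K)·e^(−rT) = (200.8958 − 178.30) · e^(−0.0468·18/12)
= 22.5958 × 0.932207 = 21.06

₹21.06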